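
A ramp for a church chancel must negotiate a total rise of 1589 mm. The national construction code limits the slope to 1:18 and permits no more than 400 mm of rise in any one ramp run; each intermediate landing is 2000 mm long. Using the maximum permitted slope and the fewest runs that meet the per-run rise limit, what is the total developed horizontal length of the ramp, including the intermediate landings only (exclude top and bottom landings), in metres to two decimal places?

34.60 m

1589 / 400 = 3.973 → round up to 4 ramp runs. That means 3 intermediate landings.
Horizontal run for 1589 mm of rise at 1:18 is 1589 × 18 = 28602 mm.
Intermediate landings: 3 × 2000 = 6000 mm.
Developed length = 28602 + 6000 = 34602 mm.
= 34.60 m.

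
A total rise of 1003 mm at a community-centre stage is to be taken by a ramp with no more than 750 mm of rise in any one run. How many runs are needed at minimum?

1003 / 750 = 1.337 → round up to 2 ramp runs.

2 runs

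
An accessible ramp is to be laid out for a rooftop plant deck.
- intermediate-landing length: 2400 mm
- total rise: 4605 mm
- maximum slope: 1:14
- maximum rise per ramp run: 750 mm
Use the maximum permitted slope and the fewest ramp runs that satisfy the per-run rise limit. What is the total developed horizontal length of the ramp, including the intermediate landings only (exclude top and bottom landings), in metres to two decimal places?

⌈4605/750⌉ = 7 ramp runs. That means 6 intermediate landings.
Ramp run (horizontal) at 1:14: 4605 × 14 = 64470 mm.
6 intermediate landings contribute 6 × 2400 = 14400 mm.
Developed length = 64470 + 14400 = 78870 mm.
= 78.87 m.

78.87 m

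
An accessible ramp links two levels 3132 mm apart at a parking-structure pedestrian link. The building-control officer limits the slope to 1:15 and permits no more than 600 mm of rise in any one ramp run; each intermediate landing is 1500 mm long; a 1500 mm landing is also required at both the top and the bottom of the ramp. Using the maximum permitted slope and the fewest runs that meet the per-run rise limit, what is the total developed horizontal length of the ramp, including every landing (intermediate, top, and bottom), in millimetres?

57480 mm

3132 / 600 = 5.220 → round up to 6 ramp runs. That means 5 intermediate landings.
Ramp run (horizontal) at 1:15: 3132 × 15 = 46980 mm.
Intermediate landings: 5 × 1500 = 7500 mm.
Top and bottom landings: 2 × 1500 = 3000 mm.
Total = 46980 + 7500 + 3000 = 57480 mm.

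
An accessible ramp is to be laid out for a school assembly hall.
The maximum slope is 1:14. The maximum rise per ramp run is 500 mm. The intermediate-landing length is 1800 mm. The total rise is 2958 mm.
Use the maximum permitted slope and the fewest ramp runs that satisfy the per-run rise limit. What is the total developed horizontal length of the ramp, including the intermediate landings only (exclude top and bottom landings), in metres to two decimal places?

50.41 m

2958 / 500 = 5.916 → round up to 6 ramp runs. That means 5 intermediate landings.
Horizontal run for 2958 mm of rise at 1:14 is 2958 × 14 = 41412 mm.
Intermediate landings: 5 × 1800 = 9000 mm.
Total developed length = 41412 + 9000 = 50412 mm.
= 50.41 m.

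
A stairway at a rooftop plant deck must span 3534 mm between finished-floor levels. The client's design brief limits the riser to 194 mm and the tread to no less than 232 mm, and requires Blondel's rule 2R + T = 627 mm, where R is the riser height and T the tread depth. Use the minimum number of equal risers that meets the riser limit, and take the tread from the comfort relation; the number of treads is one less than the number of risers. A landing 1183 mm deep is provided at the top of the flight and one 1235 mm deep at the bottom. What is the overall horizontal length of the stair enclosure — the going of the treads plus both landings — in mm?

7008 mm

3534 / 194 = 18.22, so 19 risers are needed.
Each riser is 3534/19 = 186 mm (≤ 194 mm).
Tread T = 627 − 2 × 186 = 255 mm (≥ 232 mm).
19 risers give 18 treads; going = 18 × 255 = 4590 mm.
Add landings: 4590 + 1183 + 1235 = 7008 mm.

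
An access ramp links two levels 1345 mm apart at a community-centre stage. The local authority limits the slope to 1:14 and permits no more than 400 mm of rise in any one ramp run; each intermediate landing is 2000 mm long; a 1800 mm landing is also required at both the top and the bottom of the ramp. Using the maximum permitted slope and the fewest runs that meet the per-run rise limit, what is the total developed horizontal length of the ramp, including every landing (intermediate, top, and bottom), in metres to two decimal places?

28.43 m

1345 / 400 = 3.36, so 4 ramp runs are needed. That means 3 intermediate landings.
Ramp run (horizontal) at 1:14: 1345 × 14 = 18830 mm.
3 intermediate landings contribute 3 × 2000 = 6000 mm.
Top and bottom landings: 2 × 1800 = 3600 mm.
Total = 18830 + 6000 + 3600 = 28430 mm.
= 28.43 m.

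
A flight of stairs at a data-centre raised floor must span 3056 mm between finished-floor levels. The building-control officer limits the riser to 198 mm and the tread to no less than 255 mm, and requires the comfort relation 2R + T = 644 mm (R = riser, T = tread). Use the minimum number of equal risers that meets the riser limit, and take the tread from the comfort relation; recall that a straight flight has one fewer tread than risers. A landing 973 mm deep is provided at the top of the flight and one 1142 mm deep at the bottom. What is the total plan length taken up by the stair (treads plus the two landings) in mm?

3056 / 198 = 15.434 → round up to 16 risers.
Riser R = 3056 / 16 = 191 mm, within the 198 mm limit.
From 2R + T = 644: T = 644 − 382 = 262 mm.
16 risers give 15 treads; going = 15 × 262 = 3930 mm.
Add landings: 3930 + 973 + 1142 = 6045 mm.

6045 mm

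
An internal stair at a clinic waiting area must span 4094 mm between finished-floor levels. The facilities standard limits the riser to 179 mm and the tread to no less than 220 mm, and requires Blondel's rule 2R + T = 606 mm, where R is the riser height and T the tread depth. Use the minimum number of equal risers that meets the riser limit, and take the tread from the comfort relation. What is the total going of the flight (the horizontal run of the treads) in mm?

5500 mm

4094 / 179 = 22.872 → round up to 23 risers.
R = 4094 ÷ 23 = 178 mm.
T = 606 − 2·178 = 250 mm, which satisfies the 220 mm minimum.
23 risers give 22 treads; going = 22 × 250 = 5500 mm.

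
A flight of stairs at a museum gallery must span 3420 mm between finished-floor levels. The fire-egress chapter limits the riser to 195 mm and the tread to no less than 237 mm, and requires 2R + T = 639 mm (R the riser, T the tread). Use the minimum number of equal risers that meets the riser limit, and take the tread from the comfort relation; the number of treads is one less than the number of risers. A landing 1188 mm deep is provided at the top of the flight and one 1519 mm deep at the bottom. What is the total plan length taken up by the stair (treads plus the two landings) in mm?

⌈3420/195⌉ = 18 risers.
Each riser is 3420/18 = 190 mm (≤ 195 mm).
From 2R + T = 639: T = 639 − 380 = 259 mm.
Treads = 18 − 1 = 17; going = 17 × 259 = 4403 mm.
Enclosure = 4403 + 1188 + 1519 = 7110 mm.

7110 mm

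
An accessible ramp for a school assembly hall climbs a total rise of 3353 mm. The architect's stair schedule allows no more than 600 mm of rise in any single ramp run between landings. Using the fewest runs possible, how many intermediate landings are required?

5 intermediate landings

At most 600 each: 3353/600 = 5.59, giving 6 ramp runs.
6 runs are separated by 5 intermediate landings.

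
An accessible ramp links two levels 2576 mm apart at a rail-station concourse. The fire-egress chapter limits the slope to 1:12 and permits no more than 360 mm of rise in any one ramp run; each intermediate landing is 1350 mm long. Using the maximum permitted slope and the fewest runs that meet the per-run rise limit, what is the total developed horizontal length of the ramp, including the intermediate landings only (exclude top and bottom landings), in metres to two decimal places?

40.36 m

⌈2576/360⌉ = 8 ramp runs. That means 7 intermediate landings.
Ramp run (horizontal) at 1:12: 2576 × 12 = 30912 mm.
7 intermediate landings contribute 7 × 1350 = 9450 mm.
Developed length = 30912 + 9450 = 40362 mm.
= 40.36 m.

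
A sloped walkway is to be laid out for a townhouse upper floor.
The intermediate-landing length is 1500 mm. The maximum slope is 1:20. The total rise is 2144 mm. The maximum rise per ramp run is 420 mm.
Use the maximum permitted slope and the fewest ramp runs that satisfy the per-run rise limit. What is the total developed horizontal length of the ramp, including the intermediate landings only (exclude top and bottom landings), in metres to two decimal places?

50.38 m

2144 / 420 = 5.10, so 6 ramp runs are needed. That means 5 intermediate landings.
Horizontal run for 2144 mm of rise at 1:20 is 2144 × 20 = 42880 mm.
5 intermediate landings contribute 5 × 1500 = 7500 mm.
Developed length = 42880 + 7500 = 50380 mm.
= 50.38 m.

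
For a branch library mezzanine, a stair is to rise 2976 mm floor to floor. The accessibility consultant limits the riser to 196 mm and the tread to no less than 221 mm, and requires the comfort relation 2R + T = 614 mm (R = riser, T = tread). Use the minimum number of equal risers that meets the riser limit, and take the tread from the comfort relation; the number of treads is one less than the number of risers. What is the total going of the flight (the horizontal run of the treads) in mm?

2976 / 196 = 15.184 → round up to 16 risers.
R = 2976 ÷ 16 = 186 mm.
Tread T = 614 − 2 × 186 = 242 mm (≥ 221 mm).
16 risers give 15 treads; going = 15 × 242 = 3630 mm.

3630 mm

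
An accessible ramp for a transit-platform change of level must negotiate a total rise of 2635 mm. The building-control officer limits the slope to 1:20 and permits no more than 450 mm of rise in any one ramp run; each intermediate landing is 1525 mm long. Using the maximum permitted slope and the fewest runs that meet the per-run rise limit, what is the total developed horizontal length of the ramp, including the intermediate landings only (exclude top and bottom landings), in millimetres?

⌈2635/450⌉ = 6 ramp runs. That means 5 intermediate landings.
Ramp run (horizontal) at 1:20: 2635 × 20 = 52700 mm.
5 intermediate landings contribute 5 × 1525 = 7625 mm.
Developed length = 52700 + 7625 = 60325 mm.

60325 mm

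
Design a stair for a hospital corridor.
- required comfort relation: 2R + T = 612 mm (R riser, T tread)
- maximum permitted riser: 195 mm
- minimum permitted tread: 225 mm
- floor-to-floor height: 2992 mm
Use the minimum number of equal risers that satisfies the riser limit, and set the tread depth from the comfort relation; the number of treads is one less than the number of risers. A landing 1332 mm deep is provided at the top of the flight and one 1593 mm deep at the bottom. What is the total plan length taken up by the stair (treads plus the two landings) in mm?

At most 195 each: 2992/195 = 15.34, giving 16 risers.
R = 2992 ÷ 16 = 187 mm.
T = 612 − 2·187 = 238 mm, which satisfies the 225 mm minimum.
Going = (16 − 1) × 238 = 3570 mm.
Add landings: 3570 + 1332 + 1593 = 6495 mm.

6495 mm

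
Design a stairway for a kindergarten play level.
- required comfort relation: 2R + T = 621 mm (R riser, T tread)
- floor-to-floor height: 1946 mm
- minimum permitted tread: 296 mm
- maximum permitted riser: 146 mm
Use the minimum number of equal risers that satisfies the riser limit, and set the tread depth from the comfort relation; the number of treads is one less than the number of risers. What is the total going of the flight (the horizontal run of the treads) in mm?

4459 mm

1946 / 146 = 13.33, so 14 risers are needed.
Riser R = 1946 / 14 = 139 mm, within the 146 mm limit.
From 2R + T = 621: T = 621 − 278 = 343 mm.
Going = (14 − 1) × 343 = 4459 mm.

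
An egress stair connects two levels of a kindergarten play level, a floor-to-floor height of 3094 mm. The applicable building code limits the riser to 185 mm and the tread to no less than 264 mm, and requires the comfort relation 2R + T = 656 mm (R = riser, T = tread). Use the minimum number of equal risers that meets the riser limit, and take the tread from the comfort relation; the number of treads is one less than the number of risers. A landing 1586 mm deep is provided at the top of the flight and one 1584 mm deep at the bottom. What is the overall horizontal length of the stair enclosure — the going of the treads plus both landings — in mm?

7842 mm

3094 / 185 = 16.72, so 17 risers are needed.
Riser R = 3094 / 17 = 182 mm, within the 185 mm limit.
From 2R + T = 656: T = 656 − 364 = 292 mm.
17 risers give 16 treads; going = 16 × 292 = 4672 mm.
Add landings: 4672 + 1586 + 1584 = 7842 mm.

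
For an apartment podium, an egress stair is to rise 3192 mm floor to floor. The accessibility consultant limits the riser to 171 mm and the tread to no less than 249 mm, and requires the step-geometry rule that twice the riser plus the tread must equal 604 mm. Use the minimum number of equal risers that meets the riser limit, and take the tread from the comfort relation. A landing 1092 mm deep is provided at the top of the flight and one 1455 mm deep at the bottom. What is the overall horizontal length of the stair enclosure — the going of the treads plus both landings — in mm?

7371 mm

3192 / 171 = 18.67, so 19 risers are needed.
Riser R = 3192 / 19 = 168 mm, within the 171 mm limit.
T = 604 − 2·168 = 268 mm, which satisfies the 249 mm minimum.
Treads = 19 − 1 = 18; going = 18 × 268 = 4824 mm.
Add landings: 4824 + 1092 + 1455 = 7371 mm.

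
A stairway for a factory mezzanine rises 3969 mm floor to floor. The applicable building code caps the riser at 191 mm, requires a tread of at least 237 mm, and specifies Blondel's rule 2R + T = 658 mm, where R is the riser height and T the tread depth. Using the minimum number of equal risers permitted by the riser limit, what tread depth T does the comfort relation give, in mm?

280 mm

⌈3969/191⌉ = 21 risers.
R = 3969 ÷ 21 = 189 mm.
T = 658 − 2·189 = 280 mm, which satisfies the 237 mm minimum.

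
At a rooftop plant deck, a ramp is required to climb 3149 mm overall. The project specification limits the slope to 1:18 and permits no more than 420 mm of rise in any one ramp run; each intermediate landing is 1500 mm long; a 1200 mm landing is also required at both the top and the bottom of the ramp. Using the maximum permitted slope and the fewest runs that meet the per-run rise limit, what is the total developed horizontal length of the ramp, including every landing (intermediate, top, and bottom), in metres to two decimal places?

3149 / 420 = 7.50, so 8 ramp runs are needed. That means 7 intermediate landings.
Ramp run (horizontal) at 1:18: 3149 × 18 = 56682 mm.
Intermediate landings: 7 × 1500 = 10500 mm.
Top and bottom landings: 2 × 1200 = 2400 mm.
Total = 56682 + 10500 + 2400 = 69582 mm.
= 69.58 m.

69.58 m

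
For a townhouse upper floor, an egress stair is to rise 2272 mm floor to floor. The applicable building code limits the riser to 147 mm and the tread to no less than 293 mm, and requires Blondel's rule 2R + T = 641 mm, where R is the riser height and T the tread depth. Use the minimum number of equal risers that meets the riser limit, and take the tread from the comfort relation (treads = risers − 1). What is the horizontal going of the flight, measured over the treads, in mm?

5355 mm

2272 / 147 = 15.456 → round up to 16 risers.
R = 2272 ÷ 16 = 142 mm.
Tread T = 641 − 2 × 142 = 357 mm (≥ 293 mm).
Going = (16 − 1) × 357 = 5355 mm.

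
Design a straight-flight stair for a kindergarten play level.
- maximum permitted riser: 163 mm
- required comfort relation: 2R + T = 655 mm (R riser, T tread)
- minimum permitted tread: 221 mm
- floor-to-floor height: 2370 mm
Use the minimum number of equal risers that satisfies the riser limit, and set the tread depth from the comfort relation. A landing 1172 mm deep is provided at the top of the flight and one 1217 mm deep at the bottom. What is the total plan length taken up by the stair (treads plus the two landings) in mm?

⌈2370/163⌉ = 15 risers.
Riser R = 2370 / 15 = 158 mm, within the 163 mm limit.
From 2R + T = 655: T = 655 − 316 = 339 mm.
15 risers give 14 treads; going = 14 × 339 = 4746 mm.
Enclosure = 4746 + 1172 + 1217 = 7135 mm.

7135 mm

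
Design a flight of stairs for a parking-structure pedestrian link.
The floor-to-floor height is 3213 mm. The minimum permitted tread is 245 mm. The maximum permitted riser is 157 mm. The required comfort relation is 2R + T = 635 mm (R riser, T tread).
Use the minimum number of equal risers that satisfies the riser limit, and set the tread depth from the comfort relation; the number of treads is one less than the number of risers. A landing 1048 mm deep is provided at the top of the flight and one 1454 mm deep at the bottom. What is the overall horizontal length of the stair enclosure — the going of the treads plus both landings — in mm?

9082 mm

3213 / 157 = 20.465 → round up to 21 risers.
R = 3213 ÷ 21 = 153 mm.
T = 635 − 2·153 = 329 mm, which satisfies the 245 mm minimum.
21 risers give 20 treads; going = 20 × 329 = 6580 mm.
Add landings: 6580 + 1048 + 1454 = 9082 mm.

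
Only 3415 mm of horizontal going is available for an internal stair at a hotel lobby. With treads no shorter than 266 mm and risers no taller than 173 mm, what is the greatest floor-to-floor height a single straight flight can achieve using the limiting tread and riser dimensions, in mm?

Treads that fit: ⌊3415 / 266⌋ = 12.
Risers = treads + 1 = 13.
Maximum height = 13 × 173 = 2249 mm.

2249 mm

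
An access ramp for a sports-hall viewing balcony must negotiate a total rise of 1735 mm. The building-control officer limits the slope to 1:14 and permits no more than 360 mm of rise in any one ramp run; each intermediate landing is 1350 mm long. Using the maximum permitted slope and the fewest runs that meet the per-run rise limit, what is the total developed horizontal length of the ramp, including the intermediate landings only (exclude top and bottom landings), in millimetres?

1735 / 360 = 4.82, so 5 ramp runs are needed. That means 4 intermediate landings.
Horizontal run for 1735 mm of rise at 1:14 is 1735 × 14 = 24290 mm.
Intermediate landings: 4 × 1350 = 5400 mm.
Total developed length = 24290 + 5400 = 29690 mm.

29690 mm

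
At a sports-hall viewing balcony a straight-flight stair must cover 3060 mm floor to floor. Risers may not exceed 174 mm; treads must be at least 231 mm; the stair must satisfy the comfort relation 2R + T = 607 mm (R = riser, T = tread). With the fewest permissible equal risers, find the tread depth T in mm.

At most 174 each: 3060/174 = 17.59, giving 18 risers.
Each riser is 3060/18 = 170 mm (≤ 174 mm).
Tread T = 607 − 2 × 170 = 267 mm (≥ 231 mm).

267 mm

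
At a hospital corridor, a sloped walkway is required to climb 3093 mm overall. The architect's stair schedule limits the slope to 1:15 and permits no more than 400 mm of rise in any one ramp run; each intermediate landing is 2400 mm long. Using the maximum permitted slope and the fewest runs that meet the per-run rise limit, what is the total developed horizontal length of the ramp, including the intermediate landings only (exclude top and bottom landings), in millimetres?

63195 mm

3093 / 400 = 7.732 → round up to 8 ramp runs. That means 7 intermediate landings.
Horizontal run for 3093 mm of rise at 1:15 is 3093 × 15 = 46395 mm.
Intermediate landings: 7 × 2400 = 16800 mm.
Total developed length = 46395 + 16800 = 63195 mm.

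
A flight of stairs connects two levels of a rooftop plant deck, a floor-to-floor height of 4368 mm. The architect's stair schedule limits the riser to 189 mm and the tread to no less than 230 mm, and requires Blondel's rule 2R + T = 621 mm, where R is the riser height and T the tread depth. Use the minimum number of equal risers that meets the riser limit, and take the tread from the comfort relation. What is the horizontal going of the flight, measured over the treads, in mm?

4368 / 189 = 23.111 → round up to 24 risers.
Riser R = 4368 / 24 = 182 mm, within the 189 mm limit.
Tread T = 621 − 2 × 182 = 257 mm (≥ 230 mm).
24 risers give 23 treads; going = 23 × 257 = 5911 mm.

5911 mm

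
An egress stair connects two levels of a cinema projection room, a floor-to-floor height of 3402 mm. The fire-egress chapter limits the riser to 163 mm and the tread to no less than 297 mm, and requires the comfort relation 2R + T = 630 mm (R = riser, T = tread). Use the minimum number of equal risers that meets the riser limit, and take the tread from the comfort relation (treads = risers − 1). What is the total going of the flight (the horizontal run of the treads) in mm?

At most 163 each: 3402/163 = 20.87, giving 21 risers.
Riser R = 3402 / 21 = 162 mm, within the 163 mm limit.
Tread T = 630 − 2 × 162 = 306 mm (≥ 297 mm).
Treads = 21 − 1 = 20; going = 20 × 306 = 6120 mm.

6120 mm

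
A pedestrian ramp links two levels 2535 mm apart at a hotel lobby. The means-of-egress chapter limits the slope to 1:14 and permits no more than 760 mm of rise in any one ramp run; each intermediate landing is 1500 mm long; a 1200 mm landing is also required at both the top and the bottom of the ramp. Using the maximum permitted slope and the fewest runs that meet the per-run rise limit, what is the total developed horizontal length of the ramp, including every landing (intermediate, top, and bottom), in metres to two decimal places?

42.39 m

2535 / 760 = 3.34, so 4 ramp runs are needed. That means 3 intermediate landings.
Ramp run (horizontal) at 1:14: 2535 × 14 = 35490 mm.
3 intermediate landings contribute 3 × 1500 = 4500 mm.
Top and bottom landings: 2 × 1200 = 2400 mm.
Total = 35490 + 4500 + 2400 = 42390 mm.
= 42.39 m.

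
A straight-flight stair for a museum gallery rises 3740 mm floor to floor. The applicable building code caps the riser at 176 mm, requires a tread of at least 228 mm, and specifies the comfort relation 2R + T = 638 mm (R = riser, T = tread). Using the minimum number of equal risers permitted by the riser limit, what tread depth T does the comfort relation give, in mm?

At most 176 each: 3740/176 = 21.25, giving 22 risers.
Riser R = 3740 / 22 = 170 mm, within the 176 mm limit.
T = 638 − 2·170 = 298 mm, which satisfies the 228 mm minimum.

298 mm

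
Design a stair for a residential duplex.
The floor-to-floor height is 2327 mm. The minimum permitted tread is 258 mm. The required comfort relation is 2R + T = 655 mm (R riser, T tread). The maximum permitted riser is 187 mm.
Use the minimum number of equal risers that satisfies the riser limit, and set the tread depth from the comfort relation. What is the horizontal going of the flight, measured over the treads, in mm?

⌈2327/187⌉ = 13 risers.
Each riser is 2327/13 = 179 mm (≤ 187 mm).
Tread T = 655 − 2 × 179 = 297 mm (≥ 258 mm).
13 risers give 12 treads; going = 12 × 297 = 3564 mm.

3564 mm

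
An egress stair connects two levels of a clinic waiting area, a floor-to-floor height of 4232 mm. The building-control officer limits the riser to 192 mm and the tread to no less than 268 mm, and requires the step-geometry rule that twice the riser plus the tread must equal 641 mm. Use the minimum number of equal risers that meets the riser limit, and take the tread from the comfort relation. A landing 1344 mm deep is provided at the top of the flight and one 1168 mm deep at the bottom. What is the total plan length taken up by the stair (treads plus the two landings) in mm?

4232 / 192 = 22.04, so 23 risers are needed.
R = 4232 ÷ 23 = 184 mm.
Tread T = 641 − 2 × 184 = 273 mm (≥ 268 mm).
Going = (23 − 1) × 273 = 6006 mm.
Enclosure = 6006 + 1344 + 1168 = 8518 mm.

8518 mm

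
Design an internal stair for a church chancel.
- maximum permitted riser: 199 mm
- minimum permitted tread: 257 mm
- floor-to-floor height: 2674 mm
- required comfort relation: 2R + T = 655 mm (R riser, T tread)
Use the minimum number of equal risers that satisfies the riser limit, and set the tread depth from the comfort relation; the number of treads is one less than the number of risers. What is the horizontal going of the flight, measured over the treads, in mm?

At most 199 each: 2674/199 = 13.44, giving 14 risers.
Each riser is 2674/14 = 191 mm (≤ 199 mm).
From 2R + T = 655: T = 655 − 382 = 273 mm.
Treads = 14 − 1 = 13; going = 13 × 273 = 3549 mm.

3549 mm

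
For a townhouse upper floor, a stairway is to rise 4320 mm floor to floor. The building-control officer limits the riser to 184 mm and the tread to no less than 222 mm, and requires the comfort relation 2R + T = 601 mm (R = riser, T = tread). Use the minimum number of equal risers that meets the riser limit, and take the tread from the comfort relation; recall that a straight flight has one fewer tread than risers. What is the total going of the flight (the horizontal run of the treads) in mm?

5543 mm

⌈4320/184⌉ = 24 risers.
Each riser is 4320/24 = 180 mm (≤ 184 mm).
From 2R + T = 601: T = 601 − 360 = 241 mm.
Treads = 24 − 1 = 23; going = 23 × 241 = 5543 mm.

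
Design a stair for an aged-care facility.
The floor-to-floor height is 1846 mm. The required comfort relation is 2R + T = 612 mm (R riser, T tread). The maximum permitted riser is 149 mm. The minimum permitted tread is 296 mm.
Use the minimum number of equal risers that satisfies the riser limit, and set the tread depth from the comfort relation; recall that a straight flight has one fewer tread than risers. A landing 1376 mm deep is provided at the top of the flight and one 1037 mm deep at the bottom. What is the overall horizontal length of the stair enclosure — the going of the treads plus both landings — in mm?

1846 / 149 = 12.389 → round up to 13 risers.
Each riser is 1846/13 = 142 mm (≤ 149 mm).
T = 612 − 2·142 = 328 mm, which satisfies the 296 mm minimum.
Treads = 13 − 1 = 12; going = 12 × 328 = 3936 mm.
Add landings: 3936 + 1376 + 1037 = 6349 mm.

6349 mm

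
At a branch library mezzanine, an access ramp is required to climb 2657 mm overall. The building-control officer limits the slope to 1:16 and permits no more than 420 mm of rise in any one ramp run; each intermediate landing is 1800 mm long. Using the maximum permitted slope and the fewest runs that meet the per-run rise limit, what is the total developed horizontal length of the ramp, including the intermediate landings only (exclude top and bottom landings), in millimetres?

2657 / 420 = 6.326 → round up to 7 ramp runs. That means 6 intermediate landings.
Horizontal run for 2657 mm of rise at 1:16 is 2657 × 16 = 42512 mm.
Intermediate landings: 6 × 1800 = 10800 mm.
Developed length = 42512 + 10800 = 53312 mm.

53312 mm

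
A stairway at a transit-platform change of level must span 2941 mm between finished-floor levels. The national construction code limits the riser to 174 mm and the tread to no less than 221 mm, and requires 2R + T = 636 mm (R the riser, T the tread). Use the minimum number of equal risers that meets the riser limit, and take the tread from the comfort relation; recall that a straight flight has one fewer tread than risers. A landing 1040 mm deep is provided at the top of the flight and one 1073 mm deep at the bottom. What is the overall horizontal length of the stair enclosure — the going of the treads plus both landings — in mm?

⌈2941/174⌉ = 17 risers.
R = 2941 ÷ 17 = 173 mm.
Tread T = 636 − 2 × 173 = 290 mm (≥ 221 mm).
17 risers give 16 treads; going = 16 × 290 = 4640 mm.
Enclosure = 4640 + 1040 + 1073 = 6753 mm.

6753 mm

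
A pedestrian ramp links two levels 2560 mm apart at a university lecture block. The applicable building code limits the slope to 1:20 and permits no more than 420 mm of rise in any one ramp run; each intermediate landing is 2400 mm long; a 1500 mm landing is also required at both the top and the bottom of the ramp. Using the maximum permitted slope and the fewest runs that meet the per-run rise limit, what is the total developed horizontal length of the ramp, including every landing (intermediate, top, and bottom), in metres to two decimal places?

68.60 m

⌈2560/420⌉ = 7 ramp runs. That means 6 intermediate landings.
Horizontal run for 2560 mm of rise at 1:20 is 2560 × 20 = 51200 mm.
6 intermediate landings contribute 6 × 2400 = 14400 mm.
Top and bottom landings: 2 × 1500 = 3000 mm.
Total = 51200 + 14400 + 3000 = 68600 mm.
= 68.60 m.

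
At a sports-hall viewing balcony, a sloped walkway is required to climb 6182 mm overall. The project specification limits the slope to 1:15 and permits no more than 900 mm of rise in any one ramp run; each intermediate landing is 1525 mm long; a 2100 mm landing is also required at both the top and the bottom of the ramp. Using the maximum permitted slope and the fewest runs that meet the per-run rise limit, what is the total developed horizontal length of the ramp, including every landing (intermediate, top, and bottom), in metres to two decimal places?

106.08 m

⌈6182/900⌉ = 7 ramp runs. That means 6 intermediate landings.
Ramp run (horizontal) at 1:15: 6182 × 15 = 92730 mm.
Intermediate landings: 6 × 1525 = 9150 mm.
Top and bottom landings: 2 × 2100 = 4200 mm.
Total = 92730 + 9150 + 4200 = 106080 mm.
= 106.08 m.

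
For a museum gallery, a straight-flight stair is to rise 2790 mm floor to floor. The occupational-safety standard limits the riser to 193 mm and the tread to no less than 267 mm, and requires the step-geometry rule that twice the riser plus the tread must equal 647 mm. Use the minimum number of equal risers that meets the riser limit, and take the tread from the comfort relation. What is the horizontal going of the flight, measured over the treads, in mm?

3850 mm

⌈2790/193⌉ = 15 risers.
Each riser is 2790/15 = 186 mm (≤ 193 mm).
Tread T = 647 − 2 × 186 = 275 mm (≥ 267 mm).
Going = (15 − 1) × 275 = 3850 mm.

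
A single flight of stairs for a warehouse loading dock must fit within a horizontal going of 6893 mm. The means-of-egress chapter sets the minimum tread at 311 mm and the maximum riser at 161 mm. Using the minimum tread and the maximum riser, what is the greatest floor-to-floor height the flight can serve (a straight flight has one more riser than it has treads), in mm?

Treads that fit: ⌊6893 / 311⌋ = 22.
Risers = treads + 1 = 23.
Maximum height = 23 × 161 = 3703 mm.

3703 mm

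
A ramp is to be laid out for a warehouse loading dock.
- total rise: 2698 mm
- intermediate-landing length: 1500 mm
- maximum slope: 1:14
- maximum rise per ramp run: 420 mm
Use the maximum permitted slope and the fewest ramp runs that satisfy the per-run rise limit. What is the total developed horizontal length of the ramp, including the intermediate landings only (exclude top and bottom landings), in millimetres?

At most 420 each: 2698/420 = 6.42, giving 7 ramp runs. That means 6 intermediate landings.
Horizontal run for 2698 mm of rise at 1:14 is 2698 × 14 = 37772 mm.
6 intermediate landings contribute 6 × 1500 = 9000 mm.
Total developed length = 37772 + 9000 = 46772 mm.

46772 mm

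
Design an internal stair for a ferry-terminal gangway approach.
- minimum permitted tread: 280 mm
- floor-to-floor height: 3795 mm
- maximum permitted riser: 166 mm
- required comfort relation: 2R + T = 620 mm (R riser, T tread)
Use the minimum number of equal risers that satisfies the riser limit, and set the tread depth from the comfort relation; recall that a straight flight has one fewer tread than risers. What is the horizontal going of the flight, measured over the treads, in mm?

⌈3795/166⌉ = 23 risers.
Each riser is 3795/23 = 165 mm (≤ 166 mm).
Tread T = 620 − 2 × 165 = 290 mm (≥ 280 mm).
Treads = 23 − 1 = 22; going = 22 × 290 = 6380 mm.

6380 mm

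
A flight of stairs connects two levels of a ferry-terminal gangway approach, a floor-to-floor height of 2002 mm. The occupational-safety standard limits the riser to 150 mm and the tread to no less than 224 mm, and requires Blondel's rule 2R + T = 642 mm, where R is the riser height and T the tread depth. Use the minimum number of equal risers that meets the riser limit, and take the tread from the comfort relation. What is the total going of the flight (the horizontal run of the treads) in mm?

4628 mm

2002 / 150 = 13.35, so 14 risers are needed.
Each riser is 2002/14 = 143 mm (≤ 150 mm).
T = 642 − 2·143 = 356 mm, which satisfies the 224 mm minimum.
Going = (14 − 1) × 356 = 4628 mm.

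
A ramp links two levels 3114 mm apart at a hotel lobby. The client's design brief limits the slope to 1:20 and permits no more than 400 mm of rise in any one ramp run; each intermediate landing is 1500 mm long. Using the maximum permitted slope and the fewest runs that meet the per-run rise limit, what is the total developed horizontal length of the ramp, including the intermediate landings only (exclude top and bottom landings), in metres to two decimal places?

3114 / 400 = 7.785 → round up to 8 ramp runs. That means 7 intermediate landings.
Horizontal run for 3114 mm of rise at 1:20 is 3114 × 20 = 62280 mm.
Intermediate landings: 7 × 1500 = 10500 mm.
Total developed length = 62280 + 10500 = 72780 mm.
= 72.78 m.

72.78 m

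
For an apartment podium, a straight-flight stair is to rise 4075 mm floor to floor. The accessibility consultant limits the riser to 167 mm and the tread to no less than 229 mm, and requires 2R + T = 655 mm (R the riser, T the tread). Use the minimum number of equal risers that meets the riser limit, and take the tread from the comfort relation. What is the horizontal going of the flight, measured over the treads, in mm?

7896 mm

4075 / 167 = 24.40, so 25 risers are needed.
R = 4075 ÷ 25 = 163 mm.
Tread T = 655 − 2 × 163 = 329 mm (≥ 229 mm).
Going = (25 − 1) × 329 = 7896 mm.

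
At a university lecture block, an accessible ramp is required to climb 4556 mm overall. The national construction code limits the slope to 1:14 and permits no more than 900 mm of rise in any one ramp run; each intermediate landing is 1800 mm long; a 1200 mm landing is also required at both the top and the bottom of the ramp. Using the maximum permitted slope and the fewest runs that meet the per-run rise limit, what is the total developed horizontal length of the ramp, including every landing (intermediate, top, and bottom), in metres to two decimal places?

4556 / 900 = 5.06, so 6 ramp runs are needed. That means 5 intermediate landings.
Ramp run (horizontal) at 1:14: 4556 × 14 = 63784 mm.
Intermediate landings: 5 × 1800 = 9000 mm.
Top and bottom landings: 2 × 1200 = 2400 mm.
Total = 63784 + 9000 + 2400 = 75184 mm.
= 75.18 m.

75.18 m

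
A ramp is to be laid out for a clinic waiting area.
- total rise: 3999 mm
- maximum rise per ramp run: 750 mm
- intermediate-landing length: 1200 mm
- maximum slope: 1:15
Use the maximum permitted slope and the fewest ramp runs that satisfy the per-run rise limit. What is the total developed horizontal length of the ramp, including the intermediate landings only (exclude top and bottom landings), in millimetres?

65985 mm

3999 / 750 = 5.33, so 6 ramp runs are needed. That means 5 intermediate landings.
Horizontal run for 3999 mm of rise at 1:15 is 3999 × 15 = 59985 mm.
5 intermediate landings contribute 5 × 1200 = 6000 mm.
Total developed length = 59985 + 6000 = 65985 mm.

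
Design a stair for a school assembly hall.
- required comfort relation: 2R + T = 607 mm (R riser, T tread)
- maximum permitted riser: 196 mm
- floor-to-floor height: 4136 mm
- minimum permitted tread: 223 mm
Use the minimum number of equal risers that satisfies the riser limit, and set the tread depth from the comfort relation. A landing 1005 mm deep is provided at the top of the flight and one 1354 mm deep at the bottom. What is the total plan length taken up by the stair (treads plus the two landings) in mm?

⌈4136/196⌉ = 22 risers.
Riser R = 4136 / 22 = 188 mm, within the 196 mm limit.
T = 607 − 2·188 = 231 mm, which satisfies the 223 mm minimum.
22 risers give 21 treads; going = 21 × 231 = 4851 mm.
Enclosure = 4851 + 1005 + 1354 = 7210 mm.

7210 mm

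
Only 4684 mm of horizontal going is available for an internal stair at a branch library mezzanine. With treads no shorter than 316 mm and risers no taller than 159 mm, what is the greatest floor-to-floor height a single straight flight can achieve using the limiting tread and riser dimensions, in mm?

2385 mm

4684 / 316 = 14.82, so 14 treads fit.
Risers = treads + 1 = 15.
Maximum height = 15 × 159 = 2385 mm.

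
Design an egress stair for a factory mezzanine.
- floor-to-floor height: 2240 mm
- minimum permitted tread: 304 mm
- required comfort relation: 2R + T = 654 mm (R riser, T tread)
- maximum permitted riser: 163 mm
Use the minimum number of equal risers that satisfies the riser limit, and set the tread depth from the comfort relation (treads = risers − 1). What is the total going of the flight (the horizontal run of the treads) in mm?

⌈2240/163⌉ = 14 risers.
Each riser is 2240/14 = 160 mm (≤ 163 mm).
From 2R + T = 654: T = 654 − 320 = 334 mm.
Treads = 14 − 1 = 13; going = 13 × 334 = 4342 mm.

4342 mm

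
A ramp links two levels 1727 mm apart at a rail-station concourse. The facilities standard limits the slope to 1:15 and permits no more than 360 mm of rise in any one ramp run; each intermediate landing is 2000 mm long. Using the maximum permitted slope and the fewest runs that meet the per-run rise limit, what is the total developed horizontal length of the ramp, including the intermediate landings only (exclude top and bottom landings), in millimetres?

33905 mm

At most 360 each: 1727/360 = 4.80, giving 5 ramp runs. That means 4 intermediate landings.
Horizontal run for 1727 mm of rise at 1:15 is 1727 × 15 = 25905 mm.
4 intermediate landings contribute 4 × 2000 = 8000 mm.
Developed length = 25905 + 8000 = 33905 mm.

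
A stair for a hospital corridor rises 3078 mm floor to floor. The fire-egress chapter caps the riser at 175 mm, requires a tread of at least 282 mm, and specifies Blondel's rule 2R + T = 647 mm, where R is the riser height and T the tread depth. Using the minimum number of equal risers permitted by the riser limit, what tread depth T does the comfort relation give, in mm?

3078 / 175 = 17.589 → round up to 18 risers.
Riser R = 3078 / 18 = 171 mm, within the 175 mm limit.
Tread T = 647 − 2 × 171 = 305 mm (≥ 282 mm).

305 mm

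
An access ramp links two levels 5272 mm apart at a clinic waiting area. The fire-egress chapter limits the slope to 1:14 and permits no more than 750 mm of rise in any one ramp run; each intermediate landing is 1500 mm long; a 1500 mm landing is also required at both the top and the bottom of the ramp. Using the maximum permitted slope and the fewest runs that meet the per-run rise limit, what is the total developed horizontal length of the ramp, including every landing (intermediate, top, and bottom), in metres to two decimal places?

87.31 m

At most 750 each: 5272/750 = 7.03, giving 8 ramp runs. That means 7 intermediate landings.
Ramp run (horizontal) at 1:14: 5272 × 14 = 73808 mm.
Intermediate landings: 7 × 1500 = 10500 mm.
Top and bottom landings: 2 × 1500 = 3000 mm.
Total = 73808 + 10500 + 3000 = 87308 mm.
= 87.31 m.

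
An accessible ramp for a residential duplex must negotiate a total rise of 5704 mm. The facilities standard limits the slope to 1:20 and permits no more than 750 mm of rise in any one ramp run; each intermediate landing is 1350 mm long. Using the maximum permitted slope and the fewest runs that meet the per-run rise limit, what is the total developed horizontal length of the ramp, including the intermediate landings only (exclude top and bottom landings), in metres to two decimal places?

123.53 m

5704 / 750 = 7.605 → round up to 8 ramp runs. That means 7 intermediate landings.
Ramp run (horizontal) at 1:20: 5704 × 20 = 114080 mm.
7 intermediate landings contribute 7 × 1350 = 9450 mm.
Developed length = 114080 + 9450 = 123530 mm.
= 123.53 m.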